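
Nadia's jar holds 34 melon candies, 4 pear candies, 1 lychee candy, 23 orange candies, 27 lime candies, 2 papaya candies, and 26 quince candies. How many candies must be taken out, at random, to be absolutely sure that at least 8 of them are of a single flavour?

36

An adversary could hand out at most 7 candies per flavour (pear, lychee, papaya run out sooner): 7 + 4 + 1 + 7 + 7 + 2 + 7 = 35 candies and still no flavour has 8.
By the pigeonhole principle, one more candy lands in a flavour already at 7, so 36 draws are enough and 35 are not.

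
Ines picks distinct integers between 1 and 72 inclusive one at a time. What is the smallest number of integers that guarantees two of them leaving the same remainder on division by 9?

10

By the pigeonhole principle, the 9 residue classes mod 9 are the pigeonholes.
With 9 integers one could put 1 in each residue class and have no class reach 2.
The 10th integer pushes some class to 2, so 9·1 + 1 = 10.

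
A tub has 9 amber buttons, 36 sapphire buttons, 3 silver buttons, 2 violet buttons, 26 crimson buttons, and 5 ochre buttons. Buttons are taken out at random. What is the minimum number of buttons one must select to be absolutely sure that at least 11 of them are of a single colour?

By pigeonhole, the 6 colours are the holes; the buttons drawn are the pigeons.
To avoid 11 of any one colour, the worst case takes at most 10 of each colour, or every button of a colour that has fewer than 10.
That gives 9 + 10 + 3 + 2 + 10 + 5 = 39 buttons with no colour reaching 11.
The next button forces some colour to 11, so 39 + 1 = 40.

40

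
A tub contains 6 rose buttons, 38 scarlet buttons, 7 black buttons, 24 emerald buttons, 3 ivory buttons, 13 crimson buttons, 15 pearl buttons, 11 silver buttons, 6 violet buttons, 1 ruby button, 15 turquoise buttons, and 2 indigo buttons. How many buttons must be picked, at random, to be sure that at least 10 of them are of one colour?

The 12 colours are the holes; the buttons drawn are the pigeons.
To avoid 10 of any one colour, the worst case takes at most 9 of each colour, or every button of a colour that has fewer than 9.
That gives 6 + 9 + 7 + 9 + 3 + 9 + 9 + 9 + 6 + 1 + 9 + 2 = 79 buttons with no colour reaching 10.
The next button forces some colour to 10, so 79 + 1 = 80.

80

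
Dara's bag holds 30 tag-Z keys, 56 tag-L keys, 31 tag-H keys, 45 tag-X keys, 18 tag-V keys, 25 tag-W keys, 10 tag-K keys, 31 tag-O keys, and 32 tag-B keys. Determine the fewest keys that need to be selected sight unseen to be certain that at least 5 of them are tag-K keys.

In the worst case for collecting tag-K keys, every non-tag-K key comes out first.
There are 30 + 56 + 31 + 45 + 18 + 25 + 31 + 32 = 268 non-tag-K keys altogether.
After those, each further key must be tag-K, so 268 + 5 = 273 draws guarantee 5 tag-K keys.

273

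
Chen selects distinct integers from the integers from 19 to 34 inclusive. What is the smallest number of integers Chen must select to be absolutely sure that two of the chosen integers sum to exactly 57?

11

A set avoiding the sum 57 can contain at most one of each pair {x, 57−x}, plus the 4 elements whose complement lies outside the range.
The integers 19, …, 28 (10 of them) are such a set: any two sum to at least 19+20 = 39 and at most 27+28 = 55 < 57.
Any 11th integer completes one of the 6 pairs, so 11 choices force a sum of 57.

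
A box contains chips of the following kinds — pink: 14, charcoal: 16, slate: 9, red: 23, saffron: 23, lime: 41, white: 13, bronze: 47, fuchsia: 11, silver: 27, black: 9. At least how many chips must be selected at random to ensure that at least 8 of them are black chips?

232

In the worst case for collecting black chips, every non-black chip comes out first.
There are 14 + 16 + 9 + 23 + 23 + 41 + 13 + 47 + 11 + 27 = 224 non-black chips altogether.
After those, each further chip must be black, so 224 + 8 = 232 draws guarantee 8 black chips.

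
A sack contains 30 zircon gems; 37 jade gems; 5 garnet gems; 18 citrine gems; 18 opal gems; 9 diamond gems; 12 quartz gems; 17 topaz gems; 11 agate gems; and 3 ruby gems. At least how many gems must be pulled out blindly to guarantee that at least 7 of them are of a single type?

57

By pigeonhole, the 10 types are the holes; the gems drawn are the pigeons.
To avoid 7 of any one type, the worst case takes at most 6 of each type, or every gem of a type that has fewer than 6.
That gives 6 + 6 + 5 + 6 + 6 + 6 + 6 + 6 + 6 + 3 = 56 gems with no type reaching 7.
The next gem forces some type to 7, so 56 + 1 = 57.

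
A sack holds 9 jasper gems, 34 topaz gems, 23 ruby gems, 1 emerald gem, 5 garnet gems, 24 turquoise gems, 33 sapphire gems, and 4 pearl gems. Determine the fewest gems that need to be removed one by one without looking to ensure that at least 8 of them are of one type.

By the pigeonhole principle, put each drawn gem into a box by type. The largest draw with every box below 8 takes min(count, 7) from each type; types with fewer than 7 contribute all they have.
Σ min(cᵢ, 7) = 7 + 7 + 7 + 1 + 5 + 7 + 7 + 4 = 45.
Draw number 45 + 1 = 46 must push one box to 8.

46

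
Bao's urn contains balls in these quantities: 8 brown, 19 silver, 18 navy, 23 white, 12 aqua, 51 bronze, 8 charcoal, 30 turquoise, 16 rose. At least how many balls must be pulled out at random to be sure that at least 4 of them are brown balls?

181

In the worst case for collecting brown balls, every non-brown ball comes out first.
There are 19 + 18 + 23 + 12 + 51 + 8 + 30 + 16 = 177 non-brown balls altogether.
After those, each further ball must be brown, so 177 + 4 = 181 draws guarantee 4 brown balls.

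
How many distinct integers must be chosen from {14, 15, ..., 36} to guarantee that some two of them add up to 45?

15

Two chosen integers sum to 45 exactly when both halves of some pair {x, 45−x} with 14 ≤ x ≤ 45−x ≤ 31 are chosen — 9 such pairs.
The remaining 5 elements (those with no distinct partner in range) can never complete a 45-sum, so the worst case takes all of them and one from each pair: 5 + 9 = 14.
By the pigeonhole principle, the 15th integer has to be the second member of some pair, so 14 + 1 = 15.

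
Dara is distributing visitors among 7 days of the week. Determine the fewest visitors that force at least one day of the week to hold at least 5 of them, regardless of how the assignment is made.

29

With 28 visitors one could put exactly 4 in each of the 7 days of the week, and no day of the week would reach 5.
One more visitor must land in a day of the week that already has 4, giving it 5.
So 7 × 4 + 1 = 29 visitors are required.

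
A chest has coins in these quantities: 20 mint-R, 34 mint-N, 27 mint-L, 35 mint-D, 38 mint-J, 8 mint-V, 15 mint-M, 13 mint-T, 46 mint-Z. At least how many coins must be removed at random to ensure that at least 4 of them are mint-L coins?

213

In the worst case for collecting mint-L coins, every non-mint-L coin comes out first.
There are 20 + 34 + 35 + 38 + 8 + 15 + 13 + 46 = 209 non-mint-L coins altogether.
After those, each further coin must be mint-L, so 209 + 4 = 213 draws guarantee 4 mint-L coins.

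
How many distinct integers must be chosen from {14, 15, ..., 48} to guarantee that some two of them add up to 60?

20

A set avoiding the sum 60 can contain at most one of each pair {x, 60−x}, plus the 3 elements whose complement lies outside the range or equal to its own complement.
The integers 30, …, 48 (19 of them) are such a set: any two sum to at least 30+31 = 61 > 60.
Any 20th integer completes one of the 16 pairs, so 20 choices force a sum of 60.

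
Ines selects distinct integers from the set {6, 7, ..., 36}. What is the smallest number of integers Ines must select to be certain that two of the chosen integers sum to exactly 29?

A set avoiding the sum 29 can contain at most one of each pair {x, 29−x}, plus the 13 elements whose complement lies outside the range.
The integers 15, …, 36 (22 of them) are such a set: any two sum to at least 15+16 = 31 > 29.
Any 23rd integer completes one of the 9 pairs, so 23 choices force a sum of 29.

23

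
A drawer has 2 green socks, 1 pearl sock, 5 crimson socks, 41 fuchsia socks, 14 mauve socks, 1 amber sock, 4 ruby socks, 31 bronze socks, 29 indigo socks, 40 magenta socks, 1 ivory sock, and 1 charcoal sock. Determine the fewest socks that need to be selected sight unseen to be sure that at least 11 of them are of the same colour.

66

An adversary could hand out at most 10 socks per colour (7 colours run out sooner): 2 + 1 + 5 + 10 + 10 + 1 + 4 + 10 + 10 + 10 + 1 + 1 = 65 socks and still no colour has 11.
One more sock lands in a colour already at 10, so 66 draws are enough and 65 are not.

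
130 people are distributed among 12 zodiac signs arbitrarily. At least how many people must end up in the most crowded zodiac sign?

The 12 zodiac signs are the holes and the 130 people are the pigeons.
If every zodiac sign held at most 10 people, the total would be at most 12 × 10 = 120, which is less than 130.
So some zodiac sign holds at least ⌈130/12⌉ = 11 people.

11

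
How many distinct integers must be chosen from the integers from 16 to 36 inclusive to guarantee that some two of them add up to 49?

Group the elements by complementary pair {x, 49−x}: {16,33}, {17,32}, {18,31}, …, giving 9 two-element pairs and 3 integers whose partner 49−x falls outside [16,36].
By the pigeonhole principle, treating each of those 12 groups as a pigeonhole, one can pick one integer per group — 12 integers — with no two summing to 49.
The 13th integer lands in an occupied pair, forcing a sum of 49.

13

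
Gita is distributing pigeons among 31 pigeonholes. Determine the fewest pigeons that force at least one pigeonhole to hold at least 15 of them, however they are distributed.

435

With 434 pigeons one could put exactly 14 in each of the 31 pigeonholes, and no pigeonhole would reach 15.
One more pigeon must land in a pigeonhole that already has 14, giving it 15.
So 31 × 14 + 1 = 435 pigeons are required.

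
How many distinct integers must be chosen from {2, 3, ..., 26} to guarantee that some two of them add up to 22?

Group the elements by complementary pair {x, 22−x}: {2,20}, {3,19}, {4,18}, …, giving 9 two-element pairs, the single value 11 (it cannot pair with itself since the integers are distinct), and 6 integers whose partner 22−x falls outside [2,26].
Treating each of those 16 groups as a pigeonhole, one can pick one integer per group — 16 integers — with no two summing to 22.
The 17th integer lands in an occupied pair, forcing a sum of 22.

17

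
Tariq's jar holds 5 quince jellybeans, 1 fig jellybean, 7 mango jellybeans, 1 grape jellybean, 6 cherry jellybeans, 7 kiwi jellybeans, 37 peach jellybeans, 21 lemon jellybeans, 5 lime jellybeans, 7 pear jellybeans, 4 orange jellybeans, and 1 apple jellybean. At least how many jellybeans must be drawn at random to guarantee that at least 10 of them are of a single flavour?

An adversary could hand out at most 9 jellybeans per flavour (10 flavours run out sooner): 5 + 1 + 7 + 1 + 6 + 7 + 9 + 9 + 5 + 7 + 4 + 1 = 62 jellybeans and still no flavour has 10.
One more jellybean lands in a flavour already at 9, so 63 draws are enough and 62 are not.

63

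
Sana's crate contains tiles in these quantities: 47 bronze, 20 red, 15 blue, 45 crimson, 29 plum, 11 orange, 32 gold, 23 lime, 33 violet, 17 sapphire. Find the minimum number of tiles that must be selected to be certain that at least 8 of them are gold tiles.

In the worst case for collecting gold tiles, every non-gold tile comes out first.
There are 47 + 20 + 15 + 45 + 29 + 11 + 23 + 33 + 17 = 240 non-gold tiles altogether.
After those, each further tile must be gold, so 240 + 8 = 248 draws guarantee 8 gold tiles.

248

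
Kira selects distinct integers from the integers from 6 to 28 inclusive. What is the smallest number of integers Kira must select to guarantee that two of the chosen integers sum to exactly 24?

18

A set avoiding the sum 24 can contain at most one of each pair {x, 24−x}, plus the 11 elements whose complement lies outside the range or equal to its own complement.
The integers 12, …, 28 (17 of them) are such a set: any two sum to at least 12+13 = 25 > 24.
Pigeonhole: any 18th integer completes one of the 6 pairs, so 18 choices force a sum of 24.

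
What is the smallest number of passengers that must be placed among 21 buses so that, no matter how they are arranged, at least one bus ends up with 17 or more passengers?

337

With 336 passengers one could put exactly 16 in each of the 21 buses, and no bus would reach 17.
By the pigeonhole principle, one more passenger must land in a bus that already has 16, giving it 17.
So 21 × 16 + 1 = 337 passengers are required.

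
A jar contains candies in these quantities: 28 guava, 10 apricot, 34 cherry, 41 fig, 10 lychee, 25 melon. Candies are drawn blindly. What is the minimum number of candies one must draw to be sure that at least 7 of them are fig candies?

In the worst case for collecting fig candies, every non-fig candy comes out first.
There are 28 + 10 + 34 + 10 + 25 = 107 non-fig candies altogether.
After those, each further candy must be fig, so 107 + 7 = 114 draws guarantee 7 fig candies.

114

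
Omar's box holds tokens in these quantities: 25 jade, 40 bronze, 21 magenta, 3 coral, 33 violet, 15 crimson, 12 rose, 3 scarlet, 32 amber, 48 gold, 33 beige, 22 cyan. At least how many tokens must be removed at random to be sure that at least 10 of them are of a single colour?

97

An adversary could hand out at most 9 tokens per colour (coral, scarlet run out sooner): 9 + 9 + 9 + 3 + 9 + 9 + 9 + 3 + 9 + 9 + 9 + 9 = 96 tokens and still no colour has 10.
One more token lands in a colour already at 9, so 97 draws are enough and 96 are not.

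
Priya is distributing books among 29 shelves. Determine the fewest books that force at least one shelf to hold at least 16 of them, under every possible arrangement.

436

With 435 books one could put exactly 15 in each of the 29 shelves, and no shelf would reach 16.
One more book must land in a shelf that already has 15, giving it 16.
So 29 × 15 + 1 = 436 books are required.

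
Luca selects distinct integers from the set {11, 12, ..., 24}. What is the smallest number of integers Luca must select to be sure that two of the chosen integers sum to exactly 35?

8

Group the elements by complementary pair {x, 35−x}: {11,24}, {12,23}, {13,22}, …, giving 7 two-element pairs.
By pigeonhole, treating each of those 7 groups as a pigeonhole, one can pick one integer per group — 7 integers — with no two summing to 35.
The 8th integer lands in an occupied pair, forcing a sum of 35.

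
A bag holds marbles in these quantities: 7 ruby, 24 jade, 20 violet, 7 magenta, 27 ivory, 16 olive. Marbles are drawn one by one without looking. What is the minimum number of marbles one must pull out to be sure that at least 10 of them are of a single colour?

51

An adversary could hand out at most 9 marbles per colour (ruby, magenta run out sooner): 7 + 9 + 9 + 7 + 9 + 9 = 50 marbles and still no colour has 10.
Pigeonhole: one more marble lands in a colour already at 9, so 51 draws are enough and 50 are not.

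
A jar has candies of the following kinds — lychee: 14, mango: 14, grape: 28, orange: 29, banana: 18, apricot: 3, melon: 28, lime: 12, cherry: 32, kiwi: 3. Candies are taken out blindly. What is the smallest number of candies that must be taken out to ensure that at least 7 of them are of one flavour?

55

An adversary could hand out at most 6 candies per flavour (apricot, kiwi run out sooner): 6 + 6 + 6 + 6 + 6 + 3 + 6 + 6 + 6 + 3 = 54 candies and still no flavour has 7.
By the pigeonhole principle, one more candy lands in a flavour already at 6, so 55 draws are enough and 54 are not.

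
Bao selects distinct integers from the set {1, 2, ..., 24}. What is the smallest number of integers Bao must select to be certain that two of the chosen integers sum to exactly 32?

17

Group the elements by complementary pair {x, 32−x}: {8,24}, {9,23}, {10,22}, …, giving 8 two-element pairs, the single value 16 (it cannot pair with itself since the integers are distinct), and 7 integers whose partner 32−x falls outside [1,24].
Treating each of those 16 groups as a pigeonhole, one can pick one integer per group — 16 integers — with no two summing to 32.
The 17th integer lands in an occupied pair, forcing a sum of 32.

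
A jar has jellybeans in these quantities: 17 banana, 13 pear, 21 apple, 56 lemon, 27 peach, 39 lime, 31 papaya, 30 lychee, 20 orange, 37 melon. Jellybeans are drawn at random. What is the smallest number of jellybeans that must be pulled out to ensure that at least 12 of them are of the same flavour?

111

By pigeonhole, put each drawn jellybean into a box by flavour. The largest draw with every box below 12 takes min(count, 11) from each flavour.
Σ min(cᵢ, 11) = 11 + 11 + 11 + 11 + 11 + 11 + 11 + 11 + 11 + 11 = 110.
Draw number 110 + 1 = 111 must push one box to 12.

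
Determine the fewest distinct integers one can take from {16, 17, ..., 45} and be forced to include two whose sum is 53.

Two chosen integers sum to 53 exactly when both halves of some pair {x, 53−x} with 16 ≤ x ≤ 53−x ≤ 37 are chosen — 11 such pairs.
The remaining 8 elements (those with no distinct partner in range) can never complete a 53-sum, so the worst case takes all of them and one from each pair: 8 + 11 = 19.
By the pigeonhole principle, the 20th integer has to be the second member of some pair, so 19 + 1 = 20.

20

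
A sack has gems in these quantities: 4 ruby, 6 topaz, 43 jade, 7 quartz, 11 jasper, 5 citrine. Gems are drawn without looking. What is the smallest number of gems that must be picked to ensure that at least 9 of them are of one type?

Pigeonhole: put each drawn gem into a box by type. The largest draw with every box below 9 takes min(count, 8) from each type; types with fewer than 8 contribute all they have.
Σ min(cᵢ, 8) = 4 + 6 + 8 + 7 + 8 + 5 = 38.
Draw number 38 + 1 = 39 must push one box to 9.

39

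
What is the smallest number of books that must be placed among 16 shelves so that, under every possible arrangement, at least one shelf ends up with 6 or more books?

With 80 books one could put exactly 5 in each of the 16 shelves, and no shelf would reach 6.
By the pigeonhole principle, one more book must land in a shelf that already has 5, giving it 6.
So 16 × 5 + 1 = 81 books are required.

81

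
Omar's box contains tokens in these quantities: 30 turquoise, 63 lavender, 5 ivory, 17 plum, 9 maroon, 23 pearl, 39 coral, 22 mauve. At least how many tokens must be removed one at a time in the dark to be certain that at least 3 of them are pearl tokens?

In the worst case for collecting pearl tokens, every non-pearl token comes out first.
There are 30 + 63 + 5 + 17 + 9 + 39 + 22 = 185 non-pearl tokens altogether.
After those, each further token must be pearl, so 185 + 3 = 188 draws guarantee 3 pearl tokens.

188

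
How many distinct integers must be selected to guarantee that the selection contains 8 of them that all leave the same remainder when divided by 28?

By pigeonhole, the 28 residue classes mod 28 are the pigeonholes.
With 196 integers one could put 7 in each residue class and have no class reach 8.
The 197th integer pushes some class to 8, so 28·7 + 1 = 197.

197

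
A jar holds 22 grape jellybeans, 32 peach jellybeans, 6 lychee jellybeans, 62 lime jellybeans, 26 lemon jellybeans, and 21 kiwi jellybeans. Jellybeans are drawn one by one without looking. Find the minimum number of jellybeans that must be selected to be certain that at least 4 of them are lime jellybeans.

In the worst case for collecting lime jellybeans, every non-lime jellybean comes out first.
There are 22 + 32 + 6 + 26 + 21 = 107 non-lime jellybeans altogether.
After those, each further jellybean must be lime, so 107 + 4 = 111 draws guarantee 4 lime jellybeans.

111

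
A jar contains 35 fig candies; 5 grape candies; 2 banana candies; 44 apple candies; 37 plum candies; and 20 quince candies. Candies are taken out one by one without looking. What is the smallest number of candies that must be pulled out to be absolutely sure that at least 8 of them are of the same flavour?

Pigeonhole: put each drawn candy into a box by flavour. The largest draw with every box below 8 takes min(count, 7) from each flavour; flavours with fewer than 7 contribute all they have.
Σ min(cᵢ, 7) = 7 + 5 + 2 + 7 + 7 + 7 = 35.
Draw number 35 + 1 = 36 must push one box to 8.

36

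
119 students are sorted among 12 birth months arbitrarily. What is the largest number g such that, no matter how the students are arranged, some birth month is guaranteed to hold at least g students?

By pigeonhole, the 12 birth months are the holes and the 119 students are the pigeons.
If every birth month held at most 9 students, the total would be at most 12 × 9 = 108, which is less than 119.
So some birth month holds at least ⌈119/12⌉ = 10 students.

10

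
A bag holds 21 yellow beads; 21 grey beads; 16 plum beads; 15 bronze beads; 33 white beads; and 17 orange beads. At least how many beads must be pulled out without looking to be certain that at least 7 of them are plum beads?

In the worst case for collecting plum beads, every non-plum bead comes out first.
There are 21 + 21 + 15 + 33 + 17 = 107 non-plum beads altogether.
After those, each further bead must be plum, so 107 + 7 = 114 draws guarantee 7 plum beads.

114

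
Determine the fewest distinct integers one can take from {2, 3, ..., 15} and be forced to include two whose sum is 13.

Two chosen integers sum to 13 exactly when both halves of some pair {x, 13−x} with 2 ≤ x ≤ 13−x ≤ 11 are chosen — 5 such pairs.
The remaining 4 elements (those with no distinct partner in range) can never complete a 13-sum, so the worst case takes all of them and one from each pair: 4 + 5 = 9.
By pigeonhole, the 10th integer has to be the second member of some pair, so 9 + 1 = 10.

10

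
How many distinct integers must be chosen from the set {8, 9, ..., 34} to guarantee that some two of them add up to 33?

19

Two chosen integers sum to 33 exactly when both halves of some pair {x, 33−x} with 8 ≤ x ≤ 33−x ≤ 25 are chosen — 9 such pairs.
The remaining 9 elements (those with no distinct partner in range) can never complete a 33-sum, so the worst case takes all of them and one from each pair: 9 + 9 = 18.
The 19th integer has to be the second member of some pair, so 18 + 1 = 19.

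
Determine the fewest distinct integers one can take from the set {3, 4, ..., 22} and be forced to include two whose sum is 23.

Two chosen integers sum to 23 exactly when both halves of some pair {x, 23−x} with 3 ≤ x ≤ 23−x ≤ 20 are chosen — 9 such pairs.
The remaining 2 elements (those with no distinct partner in range) can never complete a 23-sum, so the worst case takes all of them and one from each pair: 2 + 9 = 11.
Pigeonhole: the 12th integer has to be the second member of some pair, so 11 + 1 = 12.

12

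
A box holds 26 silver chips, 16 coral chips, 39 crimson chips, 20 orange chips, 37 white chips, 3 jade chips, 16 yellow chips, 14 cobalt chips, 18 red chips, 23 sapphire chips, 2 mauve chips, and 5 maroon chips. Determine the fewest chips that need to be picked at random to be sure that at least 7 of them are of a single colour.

Put each drawn chip into a box by colour. The largest draw with every box below 7 takes min(count, 6) from each colour; colours with fewer than 6 contribute all they have.
Σ min(cᵢ, 6) = 6 + 6 + 6 + 6 + 6 + 3 + 6 + 6 + 6 + 6 + 2 + 5 = 64.
Draw number 64 + 1 = 65 must push one box to 7.

65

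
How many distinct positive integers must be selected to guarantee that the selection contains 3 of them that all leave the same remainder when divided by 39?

The 39 residue classes mod 39 are the pigeonholes.
With 78 integers one could put 2 in each residue class and have no class reach 3.
The 79th integer pushes some class to 3, so 39·2 + 1 = 79.

79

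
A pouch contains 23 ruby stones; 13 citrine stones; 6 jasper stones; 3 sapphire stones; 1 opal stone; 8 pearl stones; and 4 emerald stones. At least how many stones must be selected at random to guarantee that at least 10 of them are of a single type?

41

An adversary could hand out at most 9 stones per type (5 types run out sooner): 9 + 9 + 6 + 3 + 1 + 8 + 4 = 40 stones and still no type has 10.
By pigeonhole, one more stone lands in a type already at 9, so 41 draws are enough and 40 are not.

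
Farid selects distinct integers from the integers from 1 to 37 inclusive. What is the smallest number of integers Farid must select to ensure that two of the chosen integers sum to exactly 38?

Two chosen integers sum to 38 exactly when both halves of some pair {x, 38−x} with 1 ≤ x ≤ 38−x ≤ 37 are chosen — 18 such pairs.
The remaining 1 element (those with no distinct partner in range) can never complete a 38-sum, so the worst case takes all of them and one from each pair: 1 + 18 = 19.
The 20th integer has to be the second member of some pair, so 19 + 1 = 20.

20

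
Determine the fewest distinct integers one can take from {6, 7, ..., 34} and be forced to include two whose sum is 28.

Two chosen integers sum to 28 exactly when both halves of some pair {x, 28−x} with 6 ≤ x ≤ 28−x ≤ 22 are chosen — 8 such pairs.
The remaining 13 elements (those with no distinct partner in range) can never complete a 28-sum, so the worst case takes all of them and one from each pair: 13 + 8 = 21.
The 22nd integer has to be the second member of some pair, so 21 + 1 = 22.

22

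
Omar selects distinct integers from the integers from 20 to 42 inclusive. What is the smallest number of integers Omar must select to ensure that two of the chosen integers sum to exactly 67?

A set avoiding the sum 67 can contain at most one of each pair {x, 67−x}, plus the 5 elements whose complement lies outside the range.
The integers 20, …, 33 (14 of them) are such a set: any two sum to at least 20+21 = 41 and at most 32+33 = 65 < 67.
Any 15th integer completes one of the 9 pairs, so 15 choices force a sum of 67.

15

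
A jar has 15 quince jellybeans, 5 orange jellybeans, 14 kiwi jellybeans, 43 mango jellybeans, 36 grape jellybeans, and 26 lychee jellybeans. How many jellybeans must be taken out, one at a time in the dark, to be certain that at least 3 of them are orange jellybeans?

137

In the worst case for collecting orange jellybeans, every non-orange jellybean comes out first.
There are 15 + 14 + 43 + 36 + 26 = 134 non-orange jellybeans altogether.
After those, each further jellybean must be orange, so 134 + 3 = 137 draws guarantee 3 orange jellybeans.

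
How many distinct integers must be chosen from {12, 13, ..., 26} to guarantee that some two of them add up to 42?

Group the elements by complementary pair {x, 42−x}: {16,26}, {17,25}, {18,24}, …, giving 5 two-element pairs, the single value 21 (it cannot pair with itself since the integers are distinct), and 4 integers whose partner 42−x falls outside [12,26].
Treating each of those 10 groups as a pigeonhole, one can pick one integer per group — 10 integers — with no two summing to 42.
The 11th integer lands in an occupied pair, forcing a sum of 42.

11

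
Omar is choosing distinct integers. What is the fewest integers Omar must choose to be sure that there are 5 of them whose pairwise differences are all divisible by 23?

Integers whose pairwise differences are multiples of 23 are exactly those sharing a remainder mod 23. The 23 residue classes mod 23 are the pigeonholes.
With 92 integers one could put 4 in each residue class and have no class reach 5.
The 93rd integer pushes some class to 5, so 23·4 + 1 = 93.

93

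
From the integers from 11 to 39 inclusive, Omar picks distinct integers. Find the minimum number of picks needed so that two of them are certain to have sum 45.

Group the elements by complementary pair {x, 45−x}: {11,34}, {12,33}, {13,32}, …, giving 12 two-element pairs and 5 integers whose partner 45−x falls outside [11,39].
Treating each of those 17 groups as a pigeonhole, one can pick one integer per group — 17 integers — with no two summing to 45.
The 18th integer lands in an occupied pair, forcing a sum of 45.

18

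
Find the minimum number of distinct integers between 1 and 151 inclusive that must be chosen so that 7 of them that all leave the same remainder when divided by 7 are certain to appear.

43

The 7 residue classes mod 7 are the pigeonholes.
With 42 integers one could put 6 in each residue class and have no class reach 7.
The 43rd integer pushes some class to 7, so 7·6 + 1 = 43.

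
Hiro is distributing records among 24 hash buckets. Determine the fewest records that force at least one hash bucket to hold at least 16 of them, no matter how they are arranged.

With 360 records one could put exactly 15 in each of the 24 hash buckets, and no hash bucket would reach 16.
By the pigeonhole principle, one more record must land in a hash bucket that already has 15, giving it 16.
So 24 × 15 + 1 = 361 records are required.

361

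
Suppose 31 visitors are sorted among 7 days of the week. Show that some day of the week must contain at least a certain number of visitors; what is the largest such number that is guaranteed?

By the pigeonhole principle, the 7 days of the week are the holes and the 31 visitors are the pigeons.
If every day of the week held at most 4 visitors, the total would be at most 7 × 4 = 28, which is less than 31.
So some day of the week holds at least ⌈31/7⌉ = 5 visitors.

5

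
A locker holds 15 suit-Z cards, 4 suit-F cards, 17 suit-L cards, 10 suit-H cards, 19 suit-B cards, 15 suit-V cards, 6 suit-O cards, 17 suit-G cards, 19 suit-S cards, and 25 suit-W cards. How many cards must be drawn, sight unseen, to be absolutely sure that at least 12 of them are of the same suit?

98

By the pigeonhole principle, put each drawn card into a box by suit. The largest draw with every box below 12 takes min(count, 11) from each suit; suits with fewer than 11 contribute all they have.
Σ min(cᵢ, 11) = 11 + 4 + 11 + 10 + 11 + 11 + 6 + 11 + 11 + 11 = 97.
Draw number 97 + 1 = 98 must push one box to 12.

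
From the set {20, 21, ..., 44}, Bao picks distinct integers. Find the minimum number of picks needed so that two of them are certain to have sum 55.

Group the elements by complementary pair {x, 55−x}: {20,35}, {21,34}, {22,33}, …, giving 8 two-element pairs and 9 integers whose partner 55−x falls outside [20,44].
By the pigeonhole principle, treating each of those 17 groups as a pigeonhole, one can pick one integer per group — 17 integers — with no two summing to 55.
The 18th integer lands in an occupied pair, forcing a sum of 55.

18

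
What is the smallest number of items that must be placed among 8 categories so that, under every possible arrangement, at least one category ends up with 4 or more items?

25

With 24 items one could put exactly 3 in each of the 8 categories, and no category would reach 4.
One more item must land in a category that already has 3, giving it 4.
So 8 × 3 + 1 = 25 items are required.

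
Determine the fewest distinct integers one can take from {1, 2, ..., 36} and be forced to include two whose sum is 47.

24

Group the elements by complementary pair {x, 47−x}: {11,36}, {12,35}, {13,34}, …, giving 13 two-element pairs and 10 integers whose partner 47−x falls outside [1,36].
Treating each of those 23 groups as a pigeonhole, one can pick one integer per group — 23 integers — with no two summing to 47.
The 24th integer lands in an occupied pair, forcing a sum of 47.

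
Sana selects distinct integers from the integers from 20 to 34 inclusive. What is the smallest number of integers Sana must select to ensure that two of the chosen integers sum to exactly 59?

11

Two chosen integers sum to 59 exactly when both halves of some pair {x, 59−x} with 25 ≤ x ≤ 59−x ≤ 34 are chosen — 5 such pairs.
The remaining 5 elements (those with no distinct partner in range) can never complete a 59-sum, so the worst case takes all of them and one from each pair: 5 + 5 = 10.
Pigeonhole: the 11th integer has to be the second member of some pair, so 10 + 1 = 11.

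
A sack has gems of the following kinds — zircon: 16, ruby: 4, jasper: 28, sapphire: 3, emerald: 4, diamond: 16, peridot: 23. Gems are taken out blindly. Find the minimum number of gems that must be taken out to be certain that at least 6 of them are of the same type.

32

The 7 types are the holes; the gems drawn are the pigeons.
To avoid 6 of any one type, the worst case takes at most 5 of each type, or every gem of a type that has fewer than 5.
That gives 5 + 4 + 5 + 3 + 4 + 5 + 5 = 31 gems with no type reaching 6.
The next gem forces some type to 6, so 31 + 1 = 32.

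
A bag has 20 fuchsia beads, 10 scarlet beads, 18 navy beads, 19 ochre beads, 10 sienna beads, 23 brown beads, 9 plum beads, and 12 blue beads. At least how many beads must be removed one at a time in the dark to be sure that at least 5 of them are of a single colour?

33

An adversary could hand out at most 4 beads per colour: 4 + 4 + 4 + 4 + 4 + 4 + 4 + 4 = 32 beads and still no colour has 5.
By the pigeonhole principle, one more bead lands in a colour already at 4, so 33 draws are enough and 32 are not.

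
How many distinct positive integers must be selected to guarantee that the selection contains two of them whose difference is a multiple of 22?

23

Integers whose pairwise differences are multiples of 22 are exactly those sharing a remainder mod 22. The 22 residue classes mod 22 are the pigeonholes.
With 22 integers one could put 1 in each residue class and have no class reach 2.
The 23rd integer pushes some class to 2, so 22·1 + 1 = 23.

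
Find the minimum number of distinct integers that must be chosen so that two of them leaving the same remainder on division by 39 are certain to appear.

40

By the pigeonhole principle, the 39 residue classes mod 39 are the pigeonholes.
With 39 integers one could put 1 in each residue class and have no class reach 2.
The 40th integer pushes some class to 2, so 39·1 + 1 = 40.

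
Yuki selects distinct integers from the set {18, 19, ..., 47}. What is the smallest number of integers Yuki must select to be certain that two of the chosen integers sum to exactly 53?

22

Group the elements by complementary pair {x, 53−x}: {18,35}, {19,34}, {20,33}, …, giving 9 two-element pairs and 12 integers whose partner 53−x falls outside [18,47].
Treating each of those 21 groups as a pigeonhole, one can pick one integer per group — 21 integers — with no two summing to 53.
The 22nd integer lands in an occupied pair, forcing a sum of 53.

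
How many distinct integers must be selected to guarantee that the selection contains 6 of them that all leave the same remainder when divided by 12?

61

The 12 residue classes mod 12 are the pigeonholes.
With 60 integers one could put 5 in each residue class and have no class reach 6.
The 61st integer pushes some class to 6, so 12·5 + 1 = 61.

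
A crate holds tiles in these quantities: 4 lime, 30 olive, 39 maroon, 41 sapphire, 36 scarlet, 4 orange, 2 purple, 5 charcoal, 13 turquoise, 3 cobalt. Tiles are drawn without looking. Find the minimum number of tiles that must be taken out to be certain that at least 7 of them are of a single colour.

49

The 10 colours are the holes; the tiles drawn are the pigeons.
To avoid 7 of any one colour, the worst case takes at most 6 of each colour, or every tile of a colour that has fewer than 6.
That gives 4 + 6 + 6 + 6 + 6 + 4 + 2 + 5 + 6 + 3 = 48 tiles with no colour reaching 7.
The next tile forces some colour to 7, so 48 + 1 = 49.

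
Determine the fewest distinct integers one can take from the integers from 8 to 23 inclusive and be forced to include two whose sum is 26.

Group the elements by complementary pair {x, 26−x}: {8,18}, {9,17}, {10,16}, …, giving 5 two-element pairs, the single value 13 (it cannot pair with itself since the integers are distinct), and 5 integers whose partner 26−x falls outside [8,23].
Treating each of those 11 groups as a pigeonhole, one can pick one integer per group — 11 integers — with no two summing to 26.
The 12th integer lands in an occupied pair, forcing a sum of 26.

12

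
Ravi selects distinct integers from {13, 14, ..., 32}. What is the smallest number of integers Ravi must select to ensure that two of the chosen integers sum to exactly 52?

Two chosen integers sum to 52 exactly when both halves of some pair {x, 52−x} with 20 ≤ x ≤ 52−x ≤ 32 are chosen — 6 such pairs.
The remaining 8 elements (those with no distinct partner in range) can never complete a 52-sum, so the worst case takes all of them and one from each pair: 8 + 6 = 14.
The 15th integer has to be the second member of some pair, so 14 + 1 = 15.

15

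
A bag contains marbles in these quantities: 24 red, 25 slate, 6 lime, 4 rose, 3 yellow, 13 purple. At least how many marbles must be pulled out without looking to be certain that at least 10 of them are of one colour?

41

An adversary could hand out at most 9 marbles per colour (lime, rose, yellow run out sooner): 9 + 9 + 6 + 4 + 3 + 9 = 40 marbles and still no colour has 10.
One more marble lands in a colour already at 9, so 41 draws are enough and 40 are not.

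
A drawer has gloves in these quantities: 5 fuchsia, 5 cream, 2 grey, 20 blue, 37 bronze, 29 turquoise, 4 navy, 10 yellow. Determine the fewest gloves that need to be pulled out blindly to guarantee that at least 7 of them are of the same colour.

Pigeonhole: the 8 colours are the holes; the gloves drawn are the pigeons.
To avoid 7 of any one colour, the worst case takes at most 6 of each colour, or every glove of a colour that has fewer than 6.
That gives 5 + 5 + 2 + 6 + 6 + 6 + 4 + 6 = 40 gloves with no colour reaching 7.
The next glove forces some colour to 7, so 40 + 1 = 41.

41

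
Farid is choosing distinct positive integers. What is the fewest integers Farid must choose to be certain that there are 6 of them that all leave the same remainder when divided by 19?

Pigeonhole: the 19 residue classes mod 19 are the pigeonholes.
With 95 integers one could put 5 in each residue class and have no class reach 6.
The 96th integer pushes some class to 6, so 19·5 + 1 = 96.

96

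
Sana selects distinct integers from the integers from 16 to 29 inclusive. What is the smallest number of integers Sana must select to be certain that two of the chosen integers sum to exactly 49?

10

Two chosen integers sum to 49 exactly when both halves of some pair {x, 49−x} with 20 ≤ x ≤ 49−x ≤ 29 are chosen — 5 such pairs.
The remaining 4 elements (those with no distinct partner in range) can never complete a 49-sum, so the worst case takes all of them and one from each pair: 4 + 5 = 9.
The 10th integer has to be the second member of some pair, so 9 + 1 = 10.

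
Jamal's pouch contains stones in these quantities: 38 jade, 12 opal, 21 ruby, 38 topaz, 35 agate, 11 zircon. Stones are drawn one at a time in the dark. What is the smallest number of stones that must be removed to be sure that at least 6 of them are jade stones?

123

In the worst case for collecting jade stones, every non-jade stone comes out first.
There are 12 + 21 + 38 + 35 + 11 = 117 non-jade stones altogether.
After those, each further stone must be jade, so 117 + 6 = 123 draws guarantee 6 jade stones.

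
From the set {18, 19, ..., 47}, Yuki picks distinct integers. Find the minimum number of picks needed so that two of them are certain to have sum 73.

Group the elements by complementary pair {x, 73−x}: {26,47}, {27,46}, {28,45}, …, giving 11 two-element pairs and 8 integers whose partner 73−x falls outside [18,47].
Treating each of those 19 groups as a pigeonhole, one can pick one integer per group — 19 integers — with no two summing to 73.
The 20th integer lands in an occupied pair, forcing a sum of 73.

20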